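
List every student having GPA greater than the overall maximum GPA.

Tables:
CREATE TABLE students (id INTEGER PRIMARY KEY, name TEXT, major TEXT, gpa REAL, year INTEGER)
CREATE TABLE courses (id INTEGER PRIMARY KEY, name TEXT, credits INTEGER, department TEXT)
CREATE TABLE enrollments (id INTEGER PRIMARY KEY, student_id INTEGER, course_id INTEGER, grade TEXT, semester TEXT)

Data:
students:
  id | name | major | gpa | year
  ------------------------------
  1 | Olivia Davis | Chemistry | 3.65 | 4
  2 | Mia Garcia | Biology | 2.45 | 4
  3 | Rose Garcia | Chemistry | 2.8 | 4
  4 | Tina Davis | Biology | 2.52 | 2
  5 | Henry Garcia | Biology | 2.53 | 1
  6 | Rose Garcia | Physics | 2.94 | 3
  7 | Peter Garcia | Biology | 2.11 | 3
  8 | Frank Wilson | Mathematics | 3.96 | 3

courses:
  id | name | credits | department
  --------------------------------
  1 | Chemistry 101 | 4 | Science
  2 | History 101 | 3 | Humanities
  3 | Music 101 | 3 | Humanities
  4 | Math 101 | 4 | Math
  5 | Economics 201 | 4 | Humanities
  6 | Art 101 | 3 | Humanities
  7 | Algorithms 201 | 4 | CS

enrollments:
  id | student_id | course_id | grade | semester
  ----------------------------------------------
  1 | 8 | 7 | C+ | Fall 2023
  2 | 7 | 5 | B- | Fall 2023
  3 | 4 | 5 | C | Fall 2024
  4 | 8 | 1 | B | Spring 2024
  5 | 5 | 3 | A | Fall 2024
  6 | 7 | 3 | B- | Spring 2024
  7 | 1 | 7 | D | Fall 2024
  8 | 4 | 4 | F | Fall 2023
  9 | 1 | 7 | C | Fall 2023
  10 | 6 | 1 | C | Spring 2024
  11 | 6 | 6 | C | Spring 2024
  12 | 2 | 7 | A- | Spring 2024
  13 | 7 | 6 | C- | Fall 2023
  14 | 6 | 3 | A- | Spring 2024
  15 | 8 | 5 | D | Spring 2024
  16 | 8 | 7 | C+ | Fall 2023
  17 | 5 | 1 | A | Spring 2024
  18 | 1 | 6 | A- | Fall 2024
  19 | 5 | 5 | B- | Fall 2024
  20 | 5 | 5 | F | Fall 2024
SELECT name, gpa FROM students WHERE gpa > (SELECT MAX(gpa) FROM students)

Execution result:
(no rows)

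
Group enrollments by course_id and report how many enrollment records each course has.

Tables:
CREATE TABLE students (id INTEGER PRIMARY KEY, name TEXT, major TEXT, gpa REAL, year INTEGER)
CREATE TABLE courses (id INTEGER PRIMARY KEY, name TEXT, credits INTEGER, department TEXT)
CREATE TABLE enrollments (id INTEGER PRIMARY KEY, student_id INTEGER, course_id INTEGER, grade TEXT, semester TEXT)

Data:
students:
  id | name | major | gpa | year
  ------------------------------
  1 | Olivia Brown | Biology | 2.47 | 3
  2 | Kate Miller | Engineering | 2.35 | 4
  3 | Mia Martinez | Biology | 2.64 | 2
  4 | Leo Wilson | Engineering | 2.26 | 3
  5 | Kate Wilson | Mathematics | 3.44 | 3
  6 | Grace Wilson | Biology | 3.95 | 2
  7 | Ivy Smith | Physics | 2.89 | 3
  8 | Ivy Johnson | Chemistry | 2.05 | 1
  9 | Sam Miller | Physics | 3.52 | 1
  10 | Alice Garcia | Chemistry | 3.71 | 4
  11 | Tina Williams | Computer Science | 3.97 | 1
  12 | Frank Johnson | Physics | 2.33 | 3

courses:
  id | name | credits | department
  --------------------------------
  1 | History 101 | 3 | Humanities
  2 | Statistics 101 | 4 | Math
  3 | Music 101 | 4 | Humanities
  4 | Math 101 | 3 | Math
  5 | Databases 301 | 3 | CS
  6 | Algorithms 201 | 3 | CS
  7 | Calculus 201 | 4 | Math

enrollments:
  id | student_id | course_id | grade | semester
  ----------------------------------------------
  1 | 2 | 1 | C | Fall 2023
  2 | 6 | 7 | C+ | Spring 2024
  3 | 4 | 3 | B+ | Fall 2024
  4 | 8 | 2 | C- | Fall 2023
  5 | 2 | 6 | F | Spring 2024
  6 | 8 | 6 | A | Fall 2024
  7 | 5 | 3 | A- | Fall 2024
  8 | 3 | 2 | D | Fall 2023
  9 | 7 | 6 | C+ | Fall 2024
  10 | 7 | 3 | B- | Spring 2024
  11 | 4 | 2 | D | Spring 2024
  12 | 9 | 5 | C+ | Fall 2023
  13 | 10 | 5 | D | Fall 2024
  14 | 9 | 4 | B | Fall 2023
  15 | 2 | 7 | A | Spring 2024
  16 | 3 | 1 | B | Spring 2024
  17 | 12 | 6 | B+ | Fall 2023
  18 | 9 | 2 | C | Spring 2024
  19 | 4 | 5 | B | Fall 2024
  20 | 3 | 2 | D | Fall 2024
SELECT course_id, COUNT(*) AS enrollment_count FROM enrollments GROUP BY course_id

Execution result:
course_id | enrollment_count
1 | 2
2 | 5
3 | 3
4 | 1
5 | 3
6 | 4
7 | 2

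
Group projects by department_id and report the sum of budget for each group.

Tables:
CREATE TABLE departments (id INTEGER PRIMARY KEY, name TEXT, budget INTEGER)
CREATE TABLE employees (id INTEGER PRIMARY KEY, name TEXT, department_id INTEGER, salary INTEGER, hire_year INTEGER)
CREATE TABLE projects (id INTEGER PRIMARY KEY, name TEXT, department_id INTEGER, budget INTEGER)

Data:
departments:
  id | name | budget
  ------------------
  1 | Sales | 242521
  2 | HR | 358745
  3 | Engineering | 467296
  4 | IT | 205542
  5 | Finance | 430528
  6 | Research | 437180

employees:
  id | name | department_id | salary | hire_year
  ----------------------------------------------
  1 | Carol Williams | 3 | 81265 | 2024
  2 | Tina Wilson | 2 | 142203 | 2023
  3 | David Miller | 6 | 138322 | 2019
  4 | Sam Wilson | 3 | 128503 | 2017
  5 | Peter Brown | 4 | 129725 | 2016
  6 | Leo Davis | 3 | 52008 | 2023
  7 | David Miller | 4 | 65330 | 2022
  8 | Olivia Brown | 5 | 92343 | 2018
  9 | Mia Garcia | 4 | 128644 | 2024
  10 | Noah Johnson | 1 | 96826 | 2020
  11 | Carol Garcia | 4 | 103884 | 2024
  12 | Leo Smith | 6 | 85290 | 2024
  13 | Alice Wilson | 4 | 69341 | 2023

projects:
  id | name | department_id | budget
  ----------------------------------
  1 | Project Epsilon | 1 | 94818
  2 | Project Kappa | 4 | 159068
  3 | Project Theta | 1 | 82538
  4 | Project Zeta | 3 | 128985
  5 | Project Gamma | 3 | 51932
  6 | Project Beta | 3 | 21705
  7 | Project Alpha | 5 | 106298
SELECT department_id, SUM(budget) AS sum_budget FROM projects GROUP BY department_id

Execution result:
department_id | sum_budget
1 | 177356
3 | 202622
4 | 159068
5 | 106298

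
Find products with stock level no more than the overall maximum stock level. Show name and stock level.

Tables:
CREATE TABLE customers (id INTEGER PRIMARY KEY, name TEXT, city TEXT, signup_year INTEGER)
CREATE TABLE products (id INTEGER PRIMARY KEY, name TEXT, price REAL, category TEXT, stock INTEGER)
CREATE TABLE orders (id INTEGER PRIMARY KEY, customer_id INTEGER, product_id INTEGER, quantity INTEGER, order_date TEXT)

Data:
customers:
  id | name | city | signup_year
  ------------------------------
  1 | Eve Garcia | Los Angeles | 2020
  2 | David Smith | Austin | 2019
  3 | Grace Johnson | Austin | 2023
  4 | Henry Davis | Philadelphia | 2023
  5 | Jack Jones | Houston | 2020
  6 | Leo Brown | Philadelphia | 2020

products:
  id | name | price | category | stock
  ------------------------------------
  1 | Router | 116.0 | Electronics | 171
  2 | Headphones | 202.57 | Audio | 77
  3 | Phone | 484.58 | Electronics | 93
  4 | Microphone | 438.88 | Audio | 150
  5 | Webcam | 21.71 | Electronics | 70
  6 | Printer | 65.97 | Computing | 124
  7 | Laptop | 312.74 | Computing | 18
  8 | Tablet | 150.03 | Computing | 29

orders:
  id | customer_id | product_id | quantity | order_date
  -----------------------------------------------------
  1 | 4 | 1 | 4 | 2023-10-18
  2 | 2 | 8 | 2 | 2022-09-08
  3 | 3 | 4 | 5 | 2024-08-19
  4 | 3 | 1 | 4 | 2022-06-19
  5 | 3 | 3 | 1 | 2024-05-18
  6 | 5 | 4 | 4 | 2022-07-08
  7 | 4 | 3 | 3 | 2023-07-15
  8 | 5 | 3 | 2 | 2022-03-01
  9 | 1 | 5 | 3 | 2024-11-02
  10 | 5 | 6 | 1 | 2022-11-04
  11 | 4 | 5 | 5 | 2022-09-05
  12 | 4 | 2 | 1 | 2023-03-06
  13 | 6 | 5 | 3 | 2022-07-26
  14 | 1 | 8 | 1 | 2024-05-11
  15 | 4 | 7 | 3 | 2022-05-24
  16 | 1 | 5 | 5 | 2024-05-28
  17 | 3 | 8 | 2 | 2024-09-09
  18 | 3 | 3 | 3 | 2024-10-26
SELECT name, stock FROM products WHERE stock <= (SELECT MAX(stock) FROM products)

Execution result:
name | stock
Router | 171
Headphones | 77
Phone | 93
Microphone | 150
Webcam | 70
Printer | 124
Laptop | 18
Tablet | 29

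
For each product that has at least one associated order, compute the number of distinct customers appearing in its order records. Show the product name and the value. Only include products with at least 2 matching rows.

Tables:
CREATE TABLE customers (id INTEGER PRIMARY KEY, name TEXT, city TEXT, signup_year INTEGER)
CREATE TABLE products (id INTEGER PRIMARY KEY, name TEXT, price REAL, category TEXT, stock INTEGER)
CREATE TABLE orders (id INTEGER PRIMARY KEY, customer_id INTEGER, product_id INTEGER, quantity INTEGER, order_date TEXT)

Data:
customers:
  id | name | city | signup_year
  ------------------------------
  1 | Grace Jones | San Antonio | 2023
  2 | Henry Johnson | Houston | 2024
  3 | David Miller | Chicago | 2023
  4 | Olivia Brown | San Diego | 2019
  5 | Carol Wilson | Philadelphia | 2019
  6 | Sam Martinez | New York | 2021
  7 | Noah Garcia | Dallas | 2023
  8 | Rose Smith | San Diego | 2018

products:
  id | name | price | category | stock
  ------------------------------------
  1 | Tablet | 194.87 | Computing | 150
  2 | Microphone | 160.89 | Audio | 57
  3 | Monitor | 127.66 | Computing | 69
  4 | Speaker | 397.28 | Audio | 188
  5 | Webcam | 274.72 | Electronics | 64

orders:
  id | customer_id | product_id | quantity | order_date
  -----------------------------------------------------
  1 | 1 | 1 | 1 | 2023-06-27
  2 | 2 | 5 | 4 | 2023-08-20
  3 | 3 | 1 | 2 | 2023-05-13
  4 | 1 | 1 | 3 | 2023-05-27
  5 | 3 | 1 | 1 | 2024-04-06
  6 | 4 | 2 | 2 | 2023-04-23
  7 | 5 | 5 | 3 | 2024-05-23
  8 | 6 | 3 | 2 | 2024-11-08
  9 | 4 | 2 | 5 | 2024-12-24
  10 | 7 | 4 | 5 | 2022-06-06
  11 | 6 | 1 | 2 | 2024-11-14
SELECT p.name, COUNT(DISTINCT c.customer_id) AS distinct_customer_count FROM orders c JOIN products p ON c.product_id = p.id GROUP BY p.id, p.name HAVING COUNT(*) >= 2

Execution result:
name | distinct_customer_count
Tablet | 3
Microphone | 1
Webcam | 2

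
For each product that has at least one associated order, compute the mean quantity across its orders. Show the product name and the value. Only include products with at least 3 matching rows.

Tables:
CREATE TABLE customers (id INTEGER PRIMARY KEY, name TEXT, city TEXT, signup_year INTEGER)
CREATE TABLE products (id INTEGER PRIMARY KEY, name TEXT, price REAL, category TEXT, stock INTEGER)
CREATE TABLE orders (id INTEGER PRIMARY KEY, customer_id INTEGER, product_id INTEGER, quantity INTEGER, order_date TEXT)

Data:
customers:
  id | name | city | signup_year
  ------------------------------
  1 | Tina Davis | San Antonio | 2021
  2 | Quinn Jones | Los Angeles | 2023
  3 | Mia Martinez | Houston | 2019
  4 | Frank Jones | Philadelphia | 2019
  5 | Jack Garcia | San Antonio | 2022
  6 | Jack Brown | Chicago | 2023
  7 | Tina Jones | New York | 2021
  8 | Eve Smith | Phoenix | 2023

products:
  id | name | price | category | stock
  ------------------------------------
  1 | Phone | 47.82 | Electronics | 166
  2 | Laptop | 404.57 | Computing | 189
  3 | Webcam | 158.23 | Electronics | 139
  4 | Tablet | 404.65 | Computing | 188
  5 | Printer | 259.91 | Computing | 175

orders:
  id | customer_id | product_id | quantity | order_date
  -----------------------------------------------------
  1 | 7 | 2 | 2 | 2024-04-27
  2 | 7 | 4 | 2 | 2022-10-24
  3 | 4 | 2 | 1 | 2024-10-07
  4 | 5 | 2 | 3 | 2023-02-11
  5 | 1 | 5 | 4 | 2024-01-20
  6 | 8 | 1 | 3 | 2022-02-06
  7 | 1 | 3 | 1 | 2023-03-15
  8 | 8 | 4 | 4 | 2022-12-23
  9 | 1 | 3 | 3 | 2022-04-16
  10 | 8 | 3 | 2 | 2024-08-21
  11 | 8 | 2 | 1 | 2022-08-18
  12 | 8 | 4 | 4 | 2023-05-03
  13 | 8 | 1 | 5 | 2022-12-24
SELECT p.name, AVG(c.quantity) AS avg_quantity FROM orders c JOIN products p ON c.product_id = p.id GROUP BY p.id, p.name HAVING COUNT(*) >= 3

Execution result:
name | avg_quantity
Laptop | 1.75
Webcam | 2.00
Tablet | 3.33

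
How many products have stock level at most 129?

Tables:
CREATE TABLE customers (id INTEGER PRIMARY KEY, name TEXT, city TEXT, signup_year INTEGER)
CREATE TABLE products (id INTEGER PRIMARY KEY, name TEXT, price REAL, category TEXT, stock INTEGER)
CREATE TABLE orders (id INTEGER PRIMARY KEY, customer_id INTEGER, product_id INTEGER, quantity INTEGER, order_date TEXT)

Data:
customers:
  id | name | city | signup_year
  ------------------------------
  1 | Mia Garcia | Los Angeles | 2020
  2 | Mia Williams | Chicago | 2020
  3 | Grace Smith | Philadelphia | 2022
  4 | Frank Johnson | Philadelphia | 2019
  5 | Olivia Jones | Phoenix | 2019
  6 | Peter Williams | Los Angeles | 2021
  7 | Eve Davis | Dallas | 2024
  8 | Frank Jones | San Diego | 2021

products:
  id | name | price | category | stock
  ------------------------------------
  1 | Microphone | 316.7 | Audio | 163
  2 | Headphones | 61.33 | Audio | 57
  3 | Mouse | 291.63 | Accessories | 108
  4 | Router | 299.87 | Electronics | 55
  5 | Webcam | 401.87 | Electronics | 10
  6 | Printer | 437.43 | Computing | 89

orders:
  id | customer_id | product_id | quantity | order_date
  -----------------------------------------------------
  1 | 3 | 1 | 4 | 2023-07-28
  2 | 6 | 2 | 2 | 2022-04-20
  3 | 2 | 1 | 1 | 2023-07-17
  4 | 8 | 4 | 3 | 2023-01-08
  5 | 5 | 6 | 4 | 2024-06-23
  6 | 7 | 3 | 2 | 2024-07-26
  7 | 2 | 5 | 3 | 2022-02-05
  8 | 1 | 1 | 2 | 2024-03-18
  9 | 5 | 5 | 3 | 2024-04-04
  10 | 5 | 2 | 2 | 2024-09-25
SELECT COUNT(*) FROM products WHERE stock <= 129

Execution result:
5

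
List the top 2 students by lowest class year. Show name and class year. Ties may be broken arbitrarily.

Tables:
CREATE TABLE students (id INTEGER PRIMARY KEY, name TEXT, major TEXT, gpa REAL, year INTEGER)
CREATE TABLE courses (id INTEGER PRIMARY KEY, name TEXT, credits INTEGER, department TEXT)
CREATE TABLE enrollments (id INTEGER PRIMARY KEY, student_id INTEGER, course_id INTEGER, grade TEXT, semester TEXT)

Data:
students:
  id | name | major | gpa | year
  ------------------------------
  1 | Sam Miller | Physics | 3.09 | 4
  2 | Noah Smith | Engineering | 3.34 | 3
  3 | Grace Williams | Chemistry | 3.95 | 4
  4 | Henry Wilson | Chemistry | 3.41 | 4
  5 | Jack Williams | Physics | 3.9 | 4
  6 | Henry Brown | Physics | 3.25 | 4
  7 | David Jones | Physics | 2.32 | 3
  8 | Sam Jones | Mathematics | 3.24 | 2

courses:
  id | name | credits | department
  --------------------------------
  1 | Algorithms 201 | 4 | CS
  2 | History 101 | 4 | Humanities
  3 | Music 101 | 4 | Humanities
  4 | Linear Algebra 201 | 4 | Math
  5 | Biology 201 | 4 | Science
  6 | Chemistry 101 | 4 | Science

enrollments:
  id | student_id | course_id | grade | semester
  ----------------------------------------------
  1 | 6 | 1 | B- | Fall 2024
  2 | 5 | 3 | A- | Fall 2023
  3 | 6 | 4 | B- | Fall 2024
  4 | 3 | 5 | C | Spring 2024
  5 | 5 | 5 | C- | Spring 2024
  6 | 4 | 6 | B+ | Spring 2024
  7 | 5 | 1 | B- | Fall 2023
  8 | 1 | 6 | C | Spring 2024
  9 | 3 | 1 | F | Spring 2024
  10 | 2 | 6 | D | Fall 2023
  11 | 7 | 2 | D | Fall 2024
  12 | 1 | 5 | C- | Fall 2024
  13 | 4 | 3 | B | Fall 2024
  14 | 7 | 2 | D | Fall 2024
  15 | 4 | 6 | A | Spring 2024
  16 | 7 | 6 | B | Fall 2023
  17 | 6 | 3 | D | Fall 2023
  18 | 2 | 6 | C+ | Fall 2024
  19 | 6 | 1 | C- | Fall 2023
SELECT name, year FROM students ORDER BY year ASC LIMIT 2

Execution result:
name | year
Sam Jones | 2
Noah Smith | 3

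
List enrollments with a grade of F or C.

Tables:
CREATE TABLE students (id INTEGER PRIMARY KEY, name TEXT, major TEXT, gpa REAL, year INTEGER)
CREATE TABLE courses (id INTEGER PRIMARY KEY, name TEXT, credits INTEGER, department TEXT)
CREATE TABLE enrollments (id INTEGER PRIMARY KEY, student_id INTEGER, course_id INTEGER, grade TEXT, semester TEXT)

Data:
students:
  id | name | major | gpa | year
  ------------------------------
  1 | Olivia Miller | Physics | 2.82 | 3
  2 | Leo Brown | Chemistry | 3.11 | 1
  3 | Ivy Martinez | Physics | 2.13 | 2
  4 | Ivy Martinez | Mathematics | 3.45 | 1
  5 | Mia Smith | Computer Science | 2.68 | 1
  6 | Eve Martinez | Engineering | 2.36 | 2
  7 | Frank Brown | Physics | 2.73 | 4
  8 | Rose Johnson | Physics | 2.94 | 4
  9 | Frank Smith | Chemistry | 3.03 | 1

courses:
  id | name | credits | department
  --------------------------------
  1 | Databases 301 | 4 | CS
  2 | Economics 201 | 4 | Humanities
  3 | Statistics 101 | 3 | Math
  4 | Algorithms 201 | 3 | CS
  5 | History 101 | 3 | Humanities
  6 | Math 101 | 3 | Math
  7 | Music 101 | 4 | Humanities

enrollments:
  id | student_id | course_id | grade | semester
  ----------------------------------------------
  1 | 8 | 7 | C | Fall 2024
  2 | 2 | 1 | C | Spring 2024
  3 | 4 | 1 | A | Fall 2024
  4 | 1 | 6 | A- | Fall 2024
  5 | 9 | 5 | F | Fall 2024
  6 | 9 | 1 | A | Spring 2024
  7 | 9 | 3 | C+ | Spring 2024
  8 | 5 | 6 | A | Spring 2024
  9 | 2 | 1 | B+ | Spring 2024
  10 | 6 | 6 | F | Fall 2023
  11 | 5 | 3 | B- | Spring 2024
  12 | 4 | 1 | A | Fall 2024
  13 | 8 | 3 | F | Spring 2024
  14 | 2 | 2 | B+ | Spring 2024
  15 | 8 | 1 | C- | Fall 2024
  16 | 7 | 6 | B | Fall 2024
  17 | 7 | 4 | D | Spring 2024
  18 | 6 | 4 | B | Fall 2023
SELECT id, grade FROM enrollments WHERE grade IN ('F', 'C')

Execution result:
id | grade
1 | C
2 | C
5 | F
10 | F
13 | F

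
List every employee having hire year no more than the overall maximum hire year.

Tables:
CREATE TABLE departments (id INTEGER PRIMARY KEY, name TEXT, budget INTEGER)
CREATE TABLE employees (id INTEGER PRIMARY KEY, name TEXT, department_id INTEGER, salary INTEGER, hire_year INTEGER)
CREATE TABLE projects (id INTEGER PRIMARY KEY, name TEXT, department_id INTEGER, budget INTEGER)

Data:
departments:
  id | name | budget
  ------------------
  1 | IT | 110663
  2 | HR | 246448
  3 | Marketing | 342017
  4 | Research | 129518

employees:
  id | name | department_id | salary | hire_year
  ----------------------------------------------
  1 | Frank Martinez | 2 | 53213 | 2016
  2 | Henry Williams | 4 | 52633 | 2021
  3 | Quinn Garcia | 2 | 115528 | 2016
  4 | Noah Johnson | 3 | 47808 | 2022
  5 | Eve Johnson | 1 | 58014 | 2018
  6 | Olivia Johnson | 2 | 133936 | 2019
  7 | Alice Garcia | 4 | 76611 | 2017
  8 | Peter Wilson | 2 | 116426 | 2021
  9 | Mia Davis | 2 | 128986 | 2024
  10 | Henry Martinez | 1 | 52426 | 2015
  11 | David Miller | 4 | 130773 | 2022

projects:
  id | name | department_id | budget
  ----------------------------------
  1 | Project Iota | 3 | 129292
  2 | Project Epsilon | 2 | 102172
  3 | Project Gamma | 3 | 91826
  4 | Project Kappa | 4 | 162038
SELECT name, hire_year FROM employees WHERE hire_year <= (SELECT MAX(hire_year) FROM employees)

Execution result:
name | hire_year
Frank Martinez | 2016
Henry Williams | 2021
Quinn Garcia | 2016
Noah Johnson | 2022
Eve Johnson | 2018
Olivia Johnson | 2019
Alice Garcia | 2017
Peter Wilson | 2021
Mia Davis | 2024
Henry Martinez | 2015
David Miller | 2022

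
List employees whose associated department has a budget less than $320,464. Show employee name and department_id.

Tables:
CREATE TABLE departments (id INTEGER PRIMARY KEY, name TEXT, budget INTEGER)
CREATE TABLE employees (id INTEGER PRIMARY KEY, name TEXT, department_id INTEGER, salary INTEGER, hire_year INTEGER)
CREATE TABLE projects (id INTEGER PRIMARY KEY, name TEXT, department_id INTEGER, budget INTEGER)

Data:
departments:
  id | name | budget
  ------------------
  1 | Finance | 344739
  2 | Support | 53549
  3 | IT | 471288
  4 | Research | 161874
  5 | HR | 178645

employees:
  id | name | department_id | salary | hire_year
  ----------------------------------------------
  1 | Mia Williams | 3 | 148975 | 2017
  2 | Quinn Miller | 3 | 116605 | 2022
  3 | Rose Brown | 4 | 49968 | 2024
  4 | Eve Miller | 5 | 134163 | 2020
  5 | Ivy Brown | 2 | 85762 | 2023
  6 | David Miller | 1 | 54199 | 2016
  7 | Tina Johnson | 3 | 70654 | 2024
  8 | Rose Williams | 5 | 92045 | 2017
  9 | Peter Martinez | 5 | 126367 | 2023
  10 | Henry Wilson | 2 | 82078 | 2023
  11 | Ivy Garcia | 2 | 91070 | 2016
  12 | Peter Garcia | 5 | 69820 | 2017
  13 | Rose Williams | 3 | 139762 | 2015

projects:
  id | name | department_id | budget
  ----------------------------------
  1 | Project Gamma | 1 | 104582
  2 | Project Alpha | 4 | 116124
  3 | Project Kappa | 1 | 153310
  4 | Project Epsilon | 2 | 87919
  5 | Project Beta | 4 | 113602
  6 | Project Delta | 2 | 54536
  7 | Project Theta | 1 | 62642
SELECT name, department_id FROM employees WHERE department_id IN (SELECT id FROM departments WHERE budget < 320464)

Execution result:
name | department_id
Rose Brown | 4
Eve Miller | 5
Ivy Brown | 2
Rose Williams | 5
Peter Martinez | 5
Henry Wilson | 2
Ivy Garcia | 2
Peter Garcia | 5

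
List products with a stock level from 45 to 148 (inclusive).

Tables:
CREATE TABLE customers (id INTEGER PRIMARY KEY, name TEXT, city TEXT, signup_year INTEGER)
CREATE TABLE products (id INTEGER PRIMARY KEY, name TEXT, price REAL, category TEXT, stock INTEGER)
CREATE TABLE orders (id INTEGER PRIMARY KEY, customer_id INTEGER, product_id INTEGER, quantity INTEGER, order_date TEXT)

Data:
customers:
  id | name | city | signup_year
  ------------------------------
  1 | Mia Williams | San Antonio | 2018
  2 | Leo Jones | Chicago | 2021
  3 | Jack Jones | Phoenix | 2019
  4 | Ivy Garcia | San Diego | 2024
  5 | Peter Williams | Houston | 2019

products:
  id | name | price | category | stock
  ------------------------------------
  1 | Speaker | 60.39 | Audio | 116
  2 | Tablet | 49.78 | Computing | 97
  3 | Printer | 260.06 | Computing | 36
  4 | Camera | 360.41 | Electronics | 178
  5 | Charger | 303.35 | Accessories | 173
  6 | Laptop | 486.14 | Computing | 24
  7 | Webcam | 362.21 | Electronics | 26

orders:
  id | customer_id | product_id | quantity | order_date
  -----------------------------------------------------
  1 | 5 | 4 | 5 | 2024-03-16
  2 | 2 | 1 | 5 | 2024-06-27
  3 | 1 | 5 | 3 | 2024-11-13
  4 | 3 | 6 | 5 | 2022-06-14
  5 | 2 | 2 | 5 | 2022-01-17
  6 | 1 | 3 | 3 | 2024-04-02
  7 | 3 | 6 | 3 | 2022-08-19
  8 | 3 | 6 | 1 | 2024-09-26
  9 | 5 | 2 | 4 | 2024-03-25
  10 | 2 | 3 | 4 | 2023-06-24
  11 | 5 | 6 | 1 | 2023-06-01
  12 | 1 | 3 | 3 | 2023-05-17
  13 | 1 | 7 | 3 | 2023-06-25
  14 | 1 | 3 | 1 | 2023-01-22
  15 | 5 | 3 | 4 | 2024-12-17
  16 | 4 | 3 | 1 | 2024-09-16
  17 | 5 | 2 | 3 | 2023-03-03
SELECT name, stock FROM products WHERE stock BETWEEN 45 AND 148

Execution result:
name | stock
Speaker | 116
Tablet | 97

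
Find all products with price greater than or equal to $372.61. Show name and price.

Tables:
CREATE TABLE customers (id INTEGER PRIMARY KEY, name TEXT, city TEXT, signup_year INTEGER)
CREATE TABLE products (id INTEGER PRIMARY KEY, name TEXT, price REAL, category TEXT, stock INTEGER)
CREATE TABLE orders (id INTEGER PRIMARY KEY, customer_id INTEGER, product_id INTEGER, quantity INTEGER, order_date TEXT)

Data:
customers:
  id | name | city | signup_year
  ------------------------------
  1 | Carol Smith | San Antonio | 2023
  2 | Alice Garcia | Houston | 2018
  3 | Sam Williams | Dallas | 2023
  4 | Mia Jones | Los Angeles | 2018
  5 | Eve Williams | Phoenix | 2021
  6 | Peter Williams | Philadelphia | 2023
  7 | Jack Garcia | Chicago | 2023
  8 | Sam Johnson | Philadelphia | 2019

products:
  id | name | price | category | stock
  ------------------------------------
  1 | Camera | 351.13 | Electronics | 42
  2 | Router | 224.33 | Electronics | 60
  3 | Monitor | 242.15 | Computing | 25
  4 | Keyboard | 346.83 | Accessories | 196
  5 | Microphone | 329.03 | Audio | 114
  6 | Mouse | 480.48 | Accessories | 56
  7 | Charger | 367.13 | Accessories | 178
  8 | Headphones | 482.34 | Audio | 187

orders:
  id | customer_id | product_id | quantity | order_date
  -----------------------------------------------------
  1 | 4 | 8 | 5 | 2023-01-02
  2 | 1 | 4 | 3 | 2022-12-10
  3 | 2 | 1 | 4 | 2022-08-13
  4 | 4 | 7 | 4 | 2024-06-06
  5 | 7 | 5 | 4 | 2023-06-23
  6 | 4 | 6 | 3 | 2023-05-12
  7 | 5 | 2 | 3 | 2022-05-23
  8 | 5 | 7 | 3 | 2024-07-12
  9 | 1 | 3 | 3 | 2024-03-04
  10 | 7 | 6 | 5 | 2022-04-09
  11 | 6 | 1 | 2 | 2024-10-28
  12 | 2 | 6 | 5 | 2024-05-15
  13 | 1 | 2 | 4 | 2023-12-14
SELECT name, price FROM products WHERE price >= 372.61

Execution result:
name | price
Mouse | 480.48
Headphones | 482.34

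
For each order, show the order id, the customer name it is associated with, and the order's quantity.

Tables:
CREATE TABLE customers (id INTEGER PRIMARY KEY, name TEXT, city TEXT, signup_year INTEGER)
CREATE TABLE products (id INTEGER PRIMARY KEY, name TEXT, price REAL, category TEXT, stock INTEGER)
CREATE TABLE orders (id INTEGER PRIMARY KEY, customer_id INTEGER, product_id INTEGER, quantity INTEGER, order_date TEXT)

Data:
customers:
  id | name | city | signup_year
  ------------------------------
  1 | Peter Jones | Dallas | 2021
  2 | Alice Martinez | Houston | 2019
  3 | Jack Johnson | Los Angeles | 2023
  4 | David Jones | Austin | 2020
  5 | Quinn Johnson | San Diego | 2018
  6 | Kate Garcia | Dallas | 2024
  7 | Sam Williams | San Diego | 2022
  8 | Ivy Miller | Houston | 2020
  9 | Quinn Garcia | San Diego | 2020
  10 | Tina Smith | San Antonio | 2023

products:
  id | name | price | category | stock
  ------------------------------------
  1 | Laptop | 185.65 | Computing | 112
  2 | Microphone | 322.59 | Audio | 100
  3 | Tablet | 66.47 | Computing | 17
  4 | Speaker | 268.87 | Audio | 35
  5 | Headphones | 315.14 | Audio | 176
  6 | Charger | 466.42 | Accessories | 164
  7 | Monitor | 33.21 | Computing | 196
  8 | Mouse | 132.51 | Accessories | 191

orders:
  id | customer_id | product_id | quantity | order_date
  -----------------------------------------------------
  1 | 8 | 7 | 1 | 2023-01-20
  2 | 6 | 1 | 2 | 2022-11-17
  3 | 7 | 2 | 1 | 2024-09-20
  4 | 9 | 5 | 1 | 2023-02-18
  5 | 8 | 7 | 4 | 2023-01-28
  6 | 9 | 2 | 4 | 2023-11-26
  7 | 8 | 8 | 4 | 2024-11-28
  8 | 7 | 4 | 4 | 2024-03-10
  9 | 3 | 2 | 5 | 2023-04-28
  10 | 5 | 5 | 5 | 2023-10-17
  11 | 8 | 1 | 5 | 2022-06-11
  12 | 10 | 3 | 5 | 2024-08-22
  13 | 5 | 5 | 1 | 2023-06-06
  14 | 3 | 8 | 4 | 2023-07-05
SELECT c.id, p.name AS customer, c.quantity FROM orders c JOIN customers p ON c.customer_id = p.id

Execution result:
id | customer | quantity
1 | Ivy Miller | 1
2 | Kate Garcia | 2
3 | Sam Williams | 1
4 | Quinn Garcia | 1
5 | Ivy Miller | 4
6 | Quinn Garcia | 4
7 | Ivy Miller | 4
8 | Sam Williams | 4
9 | Jack Johnson | 5
10 | Quinn Johnson | 5
11 | Ivy Miller | 5
12 | Tina Smith | 5
13 | Quinn Johnson | 1
14 | Jack Johnson | 4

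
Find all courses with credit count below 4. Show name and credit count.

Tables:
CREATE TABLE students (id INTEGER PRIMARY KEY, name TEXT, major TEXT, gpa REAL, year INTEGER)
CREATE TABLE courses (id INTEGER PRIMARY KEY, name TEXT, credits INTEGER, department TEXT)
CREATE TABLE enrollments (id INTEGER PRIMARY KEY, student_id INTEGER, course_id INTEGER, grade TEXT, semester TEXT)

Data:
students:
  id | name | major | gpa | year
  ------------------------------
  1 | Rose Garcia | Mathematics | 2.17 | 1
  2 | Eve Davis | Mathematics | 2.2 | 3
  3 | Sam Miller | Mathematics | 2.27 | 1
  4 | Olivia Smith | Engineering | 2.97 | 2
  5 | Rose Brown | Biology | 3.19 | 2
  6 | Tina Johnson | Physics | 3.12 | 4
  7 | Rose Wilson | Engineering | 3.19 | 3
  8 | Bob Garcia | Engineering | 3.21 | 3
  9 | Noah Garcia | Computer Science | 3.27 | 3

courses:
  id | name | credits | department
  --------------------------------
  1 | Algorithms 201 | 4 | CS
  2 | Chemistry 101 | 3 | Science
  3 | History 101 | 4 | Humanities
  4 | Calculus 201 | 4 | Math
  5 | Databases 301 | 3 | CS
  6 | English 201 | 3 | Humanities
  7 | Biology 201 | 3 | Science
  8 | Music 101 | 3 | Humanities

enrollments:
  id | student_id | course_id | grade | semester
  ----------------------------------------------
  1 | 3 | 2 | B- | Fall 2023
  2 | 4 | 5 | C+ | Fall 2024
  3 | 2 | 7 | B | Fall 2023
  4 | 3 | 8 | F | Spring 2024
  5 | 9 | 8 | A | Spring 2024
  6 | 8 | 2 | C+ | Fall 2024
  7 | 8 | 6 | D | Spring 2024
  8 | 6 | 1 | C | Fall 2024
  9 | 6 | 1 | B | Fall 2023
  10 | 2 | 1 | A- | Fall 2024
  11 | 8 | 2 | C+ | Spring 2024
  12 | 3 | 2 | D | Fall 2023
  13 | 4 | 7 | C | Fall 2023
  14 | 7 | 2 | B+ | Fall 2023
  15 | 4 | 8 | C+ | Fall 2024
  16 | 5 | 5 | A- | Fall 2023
SELECT name, credits FROM courses WHERE credits < 4

Execution result:
name | credits
Chemistry 101 | 3
Databases 301 | 3
English 201 | 3
Biology 201 | 3
Music 101 | 3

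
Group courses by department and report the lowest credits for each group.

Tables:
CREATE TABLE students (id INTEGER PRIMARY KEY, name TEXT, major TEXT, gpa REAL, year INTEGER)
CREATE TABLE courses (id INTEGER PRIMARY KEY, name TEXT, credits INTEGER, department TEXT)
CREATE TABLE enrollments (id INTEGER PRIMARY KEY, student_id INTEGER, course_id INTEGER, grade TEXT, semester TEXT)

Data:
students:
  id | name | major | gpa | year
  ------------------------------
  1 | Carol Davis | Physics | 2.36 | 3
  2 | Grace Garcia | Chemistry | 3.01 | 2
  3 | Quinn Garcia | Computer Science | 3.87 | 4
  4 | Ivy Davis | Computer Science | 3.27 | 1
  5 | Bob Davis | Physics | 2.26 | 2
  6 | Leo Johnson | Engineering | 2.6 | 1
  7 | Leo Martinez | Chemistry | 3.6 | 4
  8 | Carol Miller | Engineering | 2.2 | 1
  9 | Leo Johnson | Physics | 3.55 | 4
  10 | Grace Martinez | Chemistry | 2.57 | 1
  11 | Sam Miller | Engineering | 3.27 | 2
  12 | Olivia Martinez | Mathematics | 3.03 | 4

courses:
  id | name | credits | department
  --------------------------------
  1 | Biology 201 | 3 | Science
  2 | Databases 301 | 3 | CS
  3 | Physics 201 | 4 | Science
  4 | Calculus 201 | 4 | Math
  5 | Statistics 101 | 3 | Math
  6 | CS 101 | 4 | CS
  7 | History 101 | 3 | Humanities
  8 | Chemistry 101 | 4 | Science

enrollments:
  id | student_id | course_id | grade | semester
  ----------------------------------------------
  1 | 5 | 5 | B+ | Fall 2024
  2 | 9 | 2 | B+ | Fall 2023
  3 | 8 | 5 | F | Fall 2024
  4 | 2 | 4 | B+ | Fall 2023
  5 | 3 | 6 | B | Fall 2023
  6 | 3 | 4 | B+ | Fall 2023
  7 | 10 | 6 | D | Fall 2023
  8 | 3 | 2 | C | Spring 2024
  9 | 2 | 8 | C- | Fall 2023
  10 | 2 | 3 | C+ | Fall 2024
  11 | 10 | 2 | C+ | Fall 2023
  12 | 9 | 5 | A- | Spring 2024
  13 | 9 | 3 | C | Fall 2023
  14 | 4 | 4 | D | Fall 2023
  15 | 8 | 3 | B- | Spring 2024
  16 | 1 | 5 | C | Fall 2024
SELECT department, MIN(credits) AS min_credits FROM courses GROUP BY department

Execution result:
department | min_credits
CS | 3
Humanities | 3
Math | 3
Science | 3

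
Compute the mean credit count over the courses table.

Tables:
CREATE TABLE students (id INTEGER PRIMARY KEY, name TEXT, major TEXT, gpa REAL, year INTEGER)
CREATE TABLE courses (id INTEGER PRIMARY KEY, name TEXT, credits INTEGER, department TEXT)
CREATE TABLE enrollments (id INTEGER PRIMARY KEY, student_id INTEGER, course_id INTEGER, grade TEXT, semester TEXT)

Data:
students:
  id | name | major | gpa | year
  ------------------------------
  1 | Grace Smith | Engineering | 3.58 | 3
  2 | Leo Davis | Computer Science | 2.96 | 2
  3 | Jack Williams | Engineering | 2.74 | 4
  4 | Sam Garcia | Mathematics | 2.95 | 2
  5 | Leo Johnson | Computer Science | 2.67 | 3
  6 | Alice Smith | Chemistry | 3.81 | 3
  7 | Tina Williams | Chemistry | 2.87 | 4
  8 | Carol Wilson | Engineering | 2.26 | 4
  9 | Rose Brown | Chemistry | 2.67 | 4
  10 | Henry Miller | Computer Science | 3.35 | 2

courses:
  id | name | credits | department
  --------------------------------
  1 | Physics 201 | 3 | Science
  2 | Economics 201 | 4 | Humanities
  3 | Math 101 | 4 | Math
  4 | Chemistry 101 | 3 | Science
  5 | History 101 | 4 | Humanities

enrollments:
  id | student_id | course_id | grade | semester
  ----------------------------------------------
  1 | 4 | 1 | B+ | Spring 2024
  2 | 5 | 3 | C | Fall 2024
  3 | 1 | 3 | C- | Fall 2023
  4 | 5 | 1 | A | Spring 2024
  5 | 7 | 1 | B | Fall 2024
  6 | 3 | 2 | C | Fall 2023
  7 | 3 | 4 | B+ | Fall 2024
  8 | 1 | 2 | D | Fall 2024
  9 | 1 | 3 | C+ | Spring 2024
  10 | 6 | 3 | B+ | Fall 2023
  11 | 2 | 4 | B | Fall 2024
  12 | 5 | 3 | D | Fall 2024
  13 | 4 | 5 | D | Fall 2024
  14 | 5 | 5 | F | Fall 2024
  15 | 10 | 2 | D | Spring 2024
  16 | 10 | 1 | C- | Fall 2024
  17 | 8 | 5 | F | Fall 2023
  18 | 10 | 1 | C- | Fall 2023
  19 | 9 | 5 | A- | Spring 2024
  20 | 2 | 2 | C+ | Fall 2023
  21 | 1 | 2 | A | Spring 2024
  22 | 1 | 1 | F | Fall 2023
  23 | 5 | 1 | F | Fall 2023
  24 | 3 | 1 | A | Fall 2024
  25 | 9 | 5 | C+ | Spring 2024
SELECT AVG(credits) FROM courses

Execution result:
3.60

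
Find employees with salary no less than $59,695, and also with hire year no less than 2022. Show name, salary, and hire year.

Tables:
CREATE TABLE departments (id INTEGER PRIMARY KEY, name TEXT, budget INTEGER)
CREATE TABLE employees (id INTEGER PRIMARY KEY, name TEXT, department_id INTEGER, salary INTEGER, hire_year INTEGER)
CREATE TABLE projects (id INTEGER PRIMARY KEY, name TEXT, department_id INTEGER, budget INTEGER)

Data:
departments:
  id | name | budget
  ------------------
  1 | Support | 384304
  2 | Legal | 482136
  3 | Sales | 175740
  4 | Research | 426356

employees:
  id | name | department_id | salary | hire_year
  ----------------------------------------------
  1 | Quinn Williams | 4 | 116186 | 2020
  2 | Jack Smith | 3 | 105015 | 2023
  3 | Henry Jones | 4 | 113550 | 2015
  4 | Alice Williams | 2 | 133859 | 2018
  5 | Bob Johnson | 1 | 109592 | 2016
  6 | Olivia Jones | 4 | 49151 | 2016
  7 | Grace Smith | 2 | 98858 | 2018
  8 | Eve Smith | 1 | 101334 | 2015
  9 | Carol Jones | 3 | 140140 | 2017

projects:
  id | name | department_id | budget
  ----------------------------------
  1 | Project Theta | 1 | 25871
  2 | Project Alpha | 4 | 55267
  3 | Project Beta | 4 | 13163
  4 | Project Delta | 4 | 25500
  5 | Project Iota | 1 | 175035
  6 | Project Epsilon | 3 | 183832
SELECT name, salary, hire_year FROM employees WHERE salary >= 59695 AND hire_year >= 2022

Execution result:
name | salary | hire_year
Jack Smith | 105015 | 2023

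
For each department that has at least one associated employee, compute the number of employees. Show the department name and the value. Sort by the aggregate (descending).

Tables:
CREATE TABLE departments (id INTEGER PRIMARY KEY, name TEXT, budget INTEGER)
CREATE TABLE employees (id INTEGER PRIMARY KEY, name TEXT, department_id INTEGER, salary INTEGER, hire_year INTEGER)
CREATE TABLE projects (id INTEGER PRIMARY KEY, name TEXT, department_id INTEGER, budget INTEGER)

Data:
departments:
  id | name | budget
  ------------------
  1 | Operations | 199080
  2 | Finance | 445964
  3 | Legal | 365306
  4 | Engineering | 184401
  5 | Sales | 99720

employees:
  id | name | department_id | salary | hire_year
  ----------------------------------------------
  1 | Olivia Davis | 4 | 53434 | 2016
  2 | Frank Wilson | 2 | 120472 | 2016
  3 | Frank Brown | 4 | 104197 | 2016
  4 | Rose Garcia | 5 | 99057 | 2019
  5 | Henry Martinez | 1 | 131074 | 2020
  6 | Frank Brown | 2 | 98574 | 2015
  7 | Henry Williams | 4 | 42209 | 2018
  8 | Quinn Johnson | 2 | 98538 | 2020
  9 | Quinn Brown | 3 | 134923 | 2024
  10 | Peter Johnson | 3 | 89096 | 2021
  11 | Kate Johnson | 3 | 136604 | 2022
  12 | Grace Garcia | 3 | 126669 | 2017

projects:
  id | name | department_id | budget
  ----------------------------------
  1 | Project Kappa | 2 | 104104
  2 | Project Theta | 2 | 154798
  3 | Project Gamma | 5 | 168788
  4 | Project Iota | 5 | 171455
SELECT p.name, COUNT(*) AS n FROM employees c JOIN departments p ON c.department_id = p.id GROUP BY p.id, p.name ORDER BY n DESC

Execution result:
name | n
Legal | 4
Finance | 3
Engineering | 3
Operations | 1
Sales | 1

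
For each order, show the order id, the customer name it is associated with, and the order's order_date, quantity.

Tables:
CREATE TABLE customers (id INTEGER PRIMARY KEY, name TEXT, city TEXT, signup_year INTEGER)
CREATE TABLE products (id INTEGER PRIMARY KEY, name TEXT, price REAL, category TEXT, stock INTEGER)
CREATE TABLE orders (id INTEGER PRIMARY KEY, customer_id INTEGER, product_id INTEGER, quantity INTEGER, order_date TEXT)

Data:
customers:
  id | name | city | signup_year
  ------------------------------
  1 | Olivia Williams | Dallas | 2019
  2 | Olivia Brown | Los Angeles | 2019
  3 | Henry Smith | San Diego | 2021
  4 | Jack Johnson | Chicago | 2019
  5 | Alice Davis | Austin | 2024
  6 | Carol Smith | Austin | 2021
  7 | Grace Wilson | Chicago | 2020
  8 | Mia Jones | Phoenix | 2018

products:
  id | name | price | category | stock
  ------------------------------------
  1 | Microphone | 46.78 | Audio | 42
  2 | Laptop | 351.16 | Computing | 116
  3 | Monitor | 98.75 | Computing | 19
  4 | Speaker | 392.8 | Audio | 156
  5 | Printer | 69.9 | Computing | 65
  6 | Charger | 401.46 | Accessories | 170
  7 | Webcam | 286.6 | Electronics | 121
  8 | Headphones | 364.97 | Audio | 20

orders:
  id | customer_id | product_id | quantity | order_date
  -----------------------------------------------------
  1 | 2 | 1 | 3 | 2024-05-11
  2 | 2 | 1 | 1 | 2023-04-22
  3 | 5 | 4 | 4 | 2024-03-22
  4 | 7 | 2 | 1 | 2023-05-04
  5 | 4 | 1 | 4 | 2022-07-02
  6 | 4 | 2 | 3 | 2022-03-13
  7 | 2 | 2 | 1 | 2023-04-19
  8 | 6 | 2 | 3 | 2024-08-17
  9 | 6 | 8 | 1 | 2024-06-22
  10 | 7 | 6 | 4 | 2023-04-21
SELECT c.id, p.name AS customer, c.order_date, c.quantity FROM orders c JOIN customers p ON c.customer_id = p.id

Execution result:
id | customer | order_date | quantity
1 | Olivia Brown | 2024-05-11 | 3
2 | Olivia Brown | 2023-04-22 | 1
3 | Alice Davis | 2024-03-22 | 4
4 | Grace Wilson | 2023-05-04 | 1
5 | Jack Johnson | 2022-07-02 | 4
6 | Jack Johnson | 2022-03-13 | 3
7 | Olivia Brown | 2023-04-19 | 1
8 | Carol Smith | 2024-08-17 | 3
9 | Carol Smith | 2024-06-22 | 1
10 | Grace Wilson | 2023-04-21 | 4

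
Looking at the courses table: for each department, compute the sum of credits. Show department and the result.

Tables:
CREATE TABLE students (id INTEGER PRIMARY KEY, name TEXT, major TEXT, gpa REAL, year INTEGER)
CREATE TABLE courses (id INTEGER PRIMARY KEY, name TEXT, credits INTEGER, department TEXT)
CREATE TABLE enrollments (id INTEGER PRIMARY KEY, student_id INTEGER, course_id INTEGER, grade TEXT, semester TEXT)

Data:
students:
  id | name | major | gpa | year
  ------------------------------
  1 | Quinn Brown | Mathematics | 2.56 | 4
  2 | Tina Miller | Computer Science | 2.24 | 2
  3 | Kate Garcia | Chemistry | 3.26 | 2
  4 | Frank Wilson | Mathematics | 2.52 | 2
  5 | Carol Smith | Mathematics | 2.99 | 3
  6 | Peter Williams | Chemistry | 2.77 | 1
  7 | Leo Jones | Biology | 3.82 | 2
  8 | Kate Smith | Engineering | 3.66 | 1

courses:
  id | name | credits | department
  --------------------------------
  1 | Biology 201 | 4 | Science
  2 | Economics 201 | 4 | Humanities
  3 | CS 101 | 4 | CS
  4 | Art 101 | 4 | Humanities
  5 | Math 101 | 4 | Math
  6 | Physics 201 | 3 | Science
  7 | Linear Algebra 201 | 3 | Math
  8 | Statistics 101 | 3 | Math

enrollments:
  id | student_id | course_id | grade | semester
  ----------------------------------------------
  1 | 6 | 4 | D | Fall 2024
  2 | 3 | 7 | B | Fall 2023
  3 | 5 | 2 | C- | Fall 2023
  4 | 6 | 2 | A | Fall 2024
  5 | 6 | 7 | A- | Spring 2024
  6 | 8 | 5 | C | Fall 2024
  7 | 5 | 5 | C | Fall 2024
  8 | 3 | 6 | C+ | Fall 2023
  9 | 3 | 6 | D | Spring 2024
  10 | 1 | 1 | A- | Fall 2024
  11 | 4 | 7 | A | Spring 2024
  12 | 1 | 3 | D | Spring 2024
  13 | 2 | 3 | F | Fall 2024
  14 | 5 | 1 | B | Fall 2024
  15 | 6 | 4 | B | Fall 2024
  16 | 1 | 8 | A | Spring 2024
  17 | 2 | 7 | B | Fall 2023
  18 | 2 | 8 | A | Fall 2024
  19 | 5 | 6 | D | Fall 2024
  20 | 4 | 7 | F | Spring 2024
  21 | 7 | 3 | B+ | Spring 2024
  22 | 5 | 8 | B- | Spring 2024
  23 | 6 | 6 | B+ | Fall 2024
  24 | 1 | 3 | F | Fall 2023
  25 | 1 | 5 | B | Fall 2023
SELECT department, SUM(credits) AS sum_credits FROM courses GROUP BY department

Execution result:
department | sum_credits
CS | 4
Humanities | 8
Math | 10
Science | 7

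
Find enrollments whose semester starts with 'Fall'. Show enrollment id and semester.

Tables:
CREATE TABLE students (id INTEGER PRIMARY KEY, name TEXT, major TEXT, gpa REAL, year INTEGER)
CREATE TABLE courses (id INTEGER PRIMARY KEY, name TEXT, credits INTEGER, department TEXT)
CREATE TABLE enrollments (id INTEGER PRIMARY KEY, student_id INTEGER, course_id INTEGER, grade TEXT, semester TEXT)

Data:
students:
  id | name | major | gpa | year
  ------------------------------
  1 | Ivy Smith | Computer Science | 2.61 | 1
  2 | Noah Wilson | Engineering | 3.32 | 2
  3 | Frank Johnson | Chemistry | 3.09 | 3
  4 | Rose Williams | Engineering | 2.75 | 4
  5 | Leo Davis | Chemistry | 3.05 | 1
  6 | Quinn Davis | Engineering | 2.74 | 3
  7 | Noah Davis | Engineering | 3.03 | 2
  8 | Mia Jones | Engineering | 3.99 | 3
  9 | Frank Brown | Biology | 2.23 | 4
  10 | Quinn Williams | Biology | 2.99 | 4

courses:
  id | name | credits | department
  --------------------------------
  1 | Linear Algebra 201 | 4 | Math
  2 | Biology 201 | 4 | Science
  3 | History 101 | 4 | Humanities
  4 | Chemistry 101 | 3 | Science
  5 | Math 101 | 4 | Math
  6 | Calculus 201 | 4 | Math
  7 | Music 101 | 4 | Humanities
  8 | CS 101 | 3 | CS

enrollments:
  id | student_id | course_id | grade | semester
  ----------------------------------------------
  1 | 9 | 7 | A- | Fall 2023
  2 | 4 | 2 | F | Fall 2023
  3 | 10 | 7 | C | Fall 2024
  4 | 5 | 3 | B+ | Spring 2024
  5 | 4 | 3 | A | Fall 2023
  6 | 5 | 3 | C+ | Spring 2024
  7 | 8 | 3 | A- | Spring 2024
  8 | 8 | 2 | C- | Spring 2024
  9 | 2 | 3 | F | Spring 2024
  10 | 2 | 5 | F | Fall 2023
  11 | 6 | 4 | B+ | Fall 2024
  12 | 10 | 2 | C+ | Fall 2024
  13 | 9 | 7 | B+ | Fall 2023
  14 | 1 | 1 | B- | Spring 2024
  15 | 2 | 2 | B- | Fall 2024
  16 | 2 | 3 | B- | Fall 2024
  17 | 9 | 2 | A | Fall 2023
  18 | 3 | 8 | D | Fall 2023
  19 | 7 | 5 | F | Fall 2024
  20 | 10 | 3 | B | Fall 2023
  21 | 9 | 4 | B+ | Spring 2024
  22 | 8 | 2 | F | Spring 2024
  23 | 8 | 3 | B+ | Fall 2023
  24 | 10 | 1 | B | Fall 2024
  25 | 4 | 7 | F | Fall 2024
SELECT id, semester FROM enrollments WHERE semester LIKE 'Fall%'

Execution result:
id | semester
1 | Fall 2023
2 | Fall 2023
3 | Fall 2024
5 | Fall 2023
10 | Fall 2023
11 | Fall 2024
12 | Fall 2024
13 | Fall 2023
15 | Fall 2024
16 | Fall 2024
17 | Fall 2023
18 | Fall 2023
19 | Fall 2024
20 | Fall 2023
23 | Fall 2023
24 | Fall 2024
25 | Fall 2024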